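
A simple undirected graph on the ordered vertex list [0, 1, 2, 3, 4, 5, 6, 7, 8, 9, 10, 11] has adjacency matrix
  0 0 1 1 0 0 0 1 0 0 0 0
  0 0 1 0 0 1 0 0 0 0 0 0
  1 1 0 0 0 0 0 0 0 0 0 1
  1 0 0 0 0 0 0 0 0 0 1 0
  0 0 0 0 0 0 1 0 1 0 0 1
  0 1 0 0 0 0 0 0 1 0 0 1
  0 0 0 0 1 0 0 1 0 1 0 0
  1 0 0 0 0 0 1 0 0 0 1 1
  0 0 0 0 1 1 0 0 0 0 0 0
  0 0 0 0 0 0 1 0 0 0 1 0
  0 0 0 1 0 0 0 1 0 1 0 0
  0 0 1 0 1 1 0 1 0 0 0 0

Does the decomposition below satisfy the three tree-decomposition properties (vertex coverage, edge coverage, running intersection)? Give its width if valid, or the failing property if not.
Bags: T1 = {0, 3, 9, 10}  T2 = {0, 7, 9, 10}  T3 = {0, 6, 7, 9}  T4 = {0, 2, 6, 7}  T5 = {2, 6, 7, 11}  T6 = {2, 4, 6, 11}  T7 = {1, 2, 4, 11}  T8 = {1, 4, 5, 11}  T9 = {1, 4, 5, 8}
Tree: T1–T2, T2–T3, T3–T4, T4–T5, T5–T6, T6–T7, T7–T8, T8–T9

Yes; width 3.

Checking the three conditions: (i) the bags cover all of {0, 1, 2, 3, 4, 5, 6, 7, 8, 9, 10, 11}; (ii) for each edge, some bag contains both endpoints; (iii) the bags containing any fixed vertex form a subtree. All hold, so the decomposition is valid with width 4 − 1 = 3.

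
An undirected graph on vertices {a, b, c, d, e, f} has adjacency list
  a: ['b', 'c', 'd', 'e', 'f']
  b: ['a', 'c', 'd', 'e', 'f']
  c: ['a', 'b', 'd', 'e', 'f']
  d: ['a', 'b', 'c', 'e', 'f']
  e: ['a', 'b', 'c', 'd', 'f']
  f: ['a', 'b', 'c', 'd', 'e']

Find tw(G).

A width-5 tree decomposition is:
Bags: B1 = {a, b, c, d, e, f}
Tree: (single bag)
With just one bag of size 6, the width is 6 − 1 = 5, so tw(G) ≤ 5. On the other hand G contains the 6-clique {a, b, c, d, e, f}. A clique must lie in a single bag of any decomposition, so no decomposition can have width below 5. The upper and lower bounds meet at 5, so that is the treewidth.

5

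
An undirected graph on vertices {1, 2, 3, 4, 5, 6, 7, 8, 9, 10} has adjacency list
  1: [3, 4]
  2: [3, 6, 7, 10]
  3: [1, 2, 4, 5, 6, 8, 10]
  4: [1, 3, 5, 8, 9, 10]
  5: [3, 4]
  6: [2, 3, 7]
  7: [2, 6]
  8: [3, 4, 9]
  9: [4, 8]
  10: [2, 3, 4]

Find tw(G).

A width-2 tree decomposition is:
Bags: B1 = {3, 4, 10}  B2 = {2, 3, 10}  B3 = {3, 4, 5}  B4 = {2, 3, 6}  B5 = {2, 6, 7}  B6 = {3, 4, 8}  B7 = {4, 8, 9}  B8 = {1, 3, 4}
Tree: B1–B2, B1–B3, B2–B4, B4–B5, B1–B6, B6–B7, B1–B8
Each bag holds 3 vertices, so the decomposition has width 2, which upper-bounds the treewidth. For the lower bound, the 3 vertices {4, 8, 9} are pairwise adjacent, and any tree decomposition puts a clique entirely inside one bag — forcing width ≥ 2. The upper and lower bounds meet at 2, so that is the treewidth.

2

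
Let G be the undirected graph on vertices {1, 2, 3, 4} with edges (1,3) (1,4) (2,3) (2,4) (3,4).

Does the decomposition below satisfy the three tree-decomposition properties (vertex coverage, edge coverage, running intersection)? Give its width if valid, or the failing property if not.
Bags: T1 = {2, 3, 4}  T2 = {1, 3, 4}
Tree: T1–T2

Checking the three conditions: (i) the bags cover all of {1, 2, 3, 4}; (ii) for each edge, some bag contains both endpoints; (iii) the bags containing any fixed vertex form a subtree. All hold, so the decomposition is valid with width 3 − 1 = 2.

Yes; width 2.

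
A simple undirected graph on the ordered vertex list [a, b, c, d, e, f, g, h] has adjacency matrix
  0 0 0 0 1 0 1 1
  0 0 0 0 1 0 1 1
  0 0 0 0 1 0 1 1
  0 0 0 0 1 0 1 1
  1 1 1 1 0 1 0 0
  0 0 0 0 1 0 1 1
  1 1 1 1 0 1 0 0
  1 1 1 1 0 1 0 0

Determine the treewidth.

3

A width-3 tree decomposition is:
Bags: B1 = {a, e, g, h}  B2 = {c, e, g, h}  B3 = {b, e, g, h}  B4 = {e, f, g, h}  B5 = {d, e, g, h}
Tree: B1–B2, B2–B3, B3–B4, B4–B5
The largest bag has 4 vertices, giving width 3; this decomposition certifies tw(G) ≤ 3. For the lower bound: the 4 vertex sets {a,g}, {c,e}, {h}, {b} are disjoint, each induces a connected subgraph, and every pair is joined by at least one edge of G. Contracting each set to a single vertex therefore yields K_{4} as a minor, and since treewidth is minor-monotone, tw(G) ≥ tw(K_{4}) = 3. Therefore the treewidth is 3.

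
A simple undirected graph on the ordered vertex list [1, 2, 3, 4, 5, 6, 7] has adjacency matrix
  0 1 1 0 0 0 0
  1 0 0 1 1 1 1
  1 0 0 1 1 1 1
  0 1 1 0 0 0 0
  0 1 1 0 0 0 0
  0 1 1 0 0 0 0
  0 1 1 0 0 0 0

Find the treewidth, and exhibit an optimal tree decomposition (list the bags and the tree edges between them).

Treewidth 2.
Bags: B1 = {2, 3, 7}  B2 = {2, 3, 4}  B3 = {2, 3, 6}  B4 = {2, 3, 5}  B5 = {1, 2, 3}
Tree: B1–B2, B2–B3, B3–B4, B4–B5

Each bag holds 3 vertices, so the decomposition has width 2, which upper-bounds the treewidth. The edges 2–7–3–4–2 form a cycle, so G is not a tree and its treewidth is at least 2. Therefore the treewidth is 2.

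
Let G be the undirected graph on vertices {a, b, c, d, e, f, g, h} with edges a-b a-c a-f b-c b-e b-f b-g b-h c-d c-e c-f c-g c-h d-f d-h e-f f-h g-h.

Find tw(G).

3

A width-3 tree decomposition is:
Bags: B1 = {b, c, f, h}  B2 = {b, c, g, h}  B3 = {b, c, e, f}  B4 = {c, d, f, h}  B5 = {a, b, c, f}
Tree: B1–B2, B1–B3, B1–B4, B3–B5
Every bag has size at most 4, so the width is 4 − 1 = 3 and tw(G) ≤ 3. Conversely, {b, c, g, h} is a clique of size 4, and the vertices of any clique must share a bag in every tree decomposition; so some bag has ≥ 4 vertices and tw(G) ≥ 3. Therefore the treewidth is 3.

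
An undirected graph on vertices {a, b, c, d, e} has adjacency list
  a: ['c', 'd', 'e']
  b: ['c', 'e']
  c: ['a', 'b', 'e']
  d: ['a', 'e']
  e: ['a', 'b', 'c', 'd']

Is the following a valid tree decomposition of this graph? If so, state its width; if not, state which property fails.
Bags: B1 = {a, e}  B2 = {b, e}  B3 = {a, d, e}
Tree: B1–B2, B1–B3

No — vertex c appears in no bag.

A tree decomposition must satisfy three properties: every vertex lies in some bag; for every edge, both endpoints lie together in some bag; and for every vertex, the bags containing it form a connected subtree. Here vertex c appears in no bag, so the decomposition is invalid.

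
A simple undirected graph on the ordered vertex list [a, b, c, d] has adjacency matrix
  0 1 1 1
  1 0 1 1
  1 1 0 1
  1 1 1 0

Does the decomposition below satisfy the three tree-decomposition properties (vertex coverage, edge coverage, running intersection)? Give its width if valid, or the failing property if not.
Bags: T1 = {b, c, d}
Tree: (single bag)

A tree decomposition must satisfy three properties: every vertex lies in some bag; for every edge, both endpoints lie together in some bag; and for every vertex, the bags containing it form a connected subtree. Here vertex a appears in no bag, so the decomposition is invalid.

No — vertex a appears in no bag.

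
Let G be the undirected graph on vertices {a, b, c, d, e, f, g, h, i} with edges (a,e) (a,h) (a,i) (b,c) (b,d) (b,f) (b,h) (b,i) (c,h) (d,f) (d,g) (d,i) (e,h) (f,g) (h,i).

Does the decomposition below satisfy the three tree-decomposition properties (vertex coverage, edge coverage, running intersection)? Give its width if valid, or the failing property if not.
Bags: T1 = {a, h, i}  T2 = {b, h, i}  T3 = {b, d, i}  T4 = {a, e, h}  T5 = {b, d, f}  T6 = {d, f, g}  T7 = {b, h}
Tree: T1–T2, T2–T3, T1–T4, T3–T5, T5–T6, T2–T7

No — vertex c appears in no bag.

A tree decomposition must satisfy three properties: every vertex lies in some bag; for every edge, both endpoints lie together in some bag; and for every vertex, the bags containing it form a connected subtree. Here vertex c appears in no bag, so the decomposition is invalid.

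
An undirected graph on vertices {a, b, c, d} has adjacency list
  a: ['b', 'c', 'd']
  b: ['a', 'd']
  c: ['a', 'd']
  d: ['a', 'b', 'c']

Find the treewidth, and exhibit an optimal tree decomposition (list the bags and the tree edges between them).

Every bag has size at most 3, so the width is 3 − 1 = 2 and tw(G) ≤ 2. For the lower bound, the 3 vertices {a, c, d} are pairwise adjacent, and any tree decomposition puts a clique entirely inside one bag — forcing width ≥ 2. Hence tw(G) = 2 exactly.

Treewidth 2.
One optimal decomposition is:
Bags: B1 = {a, c, d}  B2 = {a, b, d}
Tree: B1–B2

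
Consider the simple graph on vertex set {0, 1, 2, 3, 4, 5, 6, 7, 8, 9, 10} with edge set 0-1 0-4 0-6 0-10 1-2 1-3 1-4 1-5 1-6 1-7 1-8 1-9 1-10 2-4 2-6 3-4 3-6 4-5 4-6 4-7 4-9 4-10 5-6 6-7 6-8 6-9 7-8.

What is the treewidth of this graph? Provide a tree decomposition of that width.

Treewidth 3.
One such decomposition:
Bags: B1 = {1, 3, 4, 6}  B2 = {1, 2, 4, 6}  B3 = {1, 4, 5, 6}  B4 = {1, 4, 6, 7}  B5 = {0, 1, 4, 6}  B6 = {1, 6, 7, 8}  B7 = {0, 1, 4, 10}  B8 = {1, 4, 6, 9}
Tree: B1–B2, B1–B3, B2–B4, B4–B5, B4–B6, B5–B7, B3–B8

The largest bag has 4 vertices, giving width 3; this decomposition certifies tw(G) ≤ 3. On the other hand G contains the 4-clique {1, 6, 7, 8}. A clique must lie in a single bag of any decomposition, so no decomposition can have width below 3. Therefore the treewidth is 3.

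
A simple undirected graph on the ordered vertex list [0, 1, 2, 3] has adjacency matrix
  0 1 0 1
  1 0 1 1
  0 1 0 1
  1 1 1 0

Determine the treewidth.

A width-2 tree decomposition is:
Bags: B1 = {0, 1, 3}  B2 = {1, 2, 3}
Tree: B1–B2
Each bag holds 3 vertices, so the decomposition has width 2, which upper-bounds the treewidth. Conversely, {0, 1, 3} is a clique of size 3, and the vertices of any clique must share a bag in every tree decomposition; so some bag has ≥ 3 vertices and tw(G) ≥ 2. Hence tw(G) = 2 exactly.

2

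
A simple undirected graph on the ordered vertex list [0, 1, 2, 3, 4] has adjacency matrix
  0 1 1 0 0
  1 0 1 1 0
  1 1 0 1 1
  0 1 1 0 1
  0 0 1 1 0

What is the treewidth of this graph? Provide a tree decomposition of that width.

Every bag has size at most 3, so the width is 3 − 1 = 2 and tw(G) ≤ 2. For the lower bound, the 3 vertices {0, 1, 2} are pairwise adjacent, and any tree decomposition puts a clique entirely inside one bag — forcing width ≥ 2. Hence tw(G) = 2 exactly.

Treewidth 2.
Bags: B1 = {0, 1, 2}  B2 = {1, 2, 3}  B3 = {2, 3, 4}
Tree: B1–B2, B2–B3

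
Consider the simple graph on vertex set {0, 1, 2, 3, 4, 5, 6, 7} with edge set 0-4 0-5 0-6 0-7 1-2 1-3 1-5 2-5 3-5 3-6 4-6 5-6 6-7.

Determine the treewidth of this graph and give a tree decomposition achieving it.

Treewidth 2.
One such decomposition:
Bags: B1 = {0, 5, 6}  B2 = {3, 5, 6}  B3 = {0, 6, 7}  B4 = {0, 4, 6}  B5 = {1, 3, 5}  B6 = {1, 2, 5}
Tree: B1–B2, B1–B3, B3–B4, B2–B5, B5–B6

Each bag holds 3 vertices, so the decomposition has width 2, which upper-bounds the treewidth. For the lower bound, the 3 vertices {0, 4, 6} are pairwise adjacent, and any tree decomposition puts a clique entirely inside one bag — forcing width ≥ 2. Combining the bounds, tw(G) = 2.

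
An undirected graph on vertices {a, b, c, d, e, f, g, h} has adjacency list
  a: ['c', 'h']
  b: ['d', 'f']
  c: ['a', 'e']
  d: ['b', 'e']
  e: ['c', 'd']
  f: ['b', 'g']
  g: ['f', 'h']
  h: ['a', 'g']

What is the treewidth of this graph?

A width-2 tree decomposition is:
Bags: B1 = {b, f, g}  B2 = {b, d, g}  B3 = {d, e, g}  B4 = {c, e, g}  B5 = {a, c, g}  B6 = {a, g, h}
Tree: B1–B2, B2–B3, B3–B4, B4–B5, B5–B6
The largest bag has 3 vertices, giving width 2; this decomposition certifies tw(G) ≤ 2. For the lower bound, G contains the cycle g–f–b–d–e–c–a–h–g, so G is not a forest; only forests have treewidth ≤ 1, hence tw(G) ≥ 2. Hence tw(G) = 2 exactly.

2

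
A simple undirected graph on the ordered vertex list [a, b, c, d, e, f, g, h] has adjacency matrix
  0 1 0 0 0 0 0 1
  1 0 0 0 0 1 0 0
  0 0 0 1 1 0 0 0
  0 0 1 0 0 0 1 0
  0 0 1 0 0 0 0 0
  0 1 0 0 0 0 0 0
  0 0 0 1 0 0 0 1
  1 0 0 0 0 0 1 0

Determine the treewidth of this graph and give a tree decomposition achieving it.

Treewidth 1.
One such decomposition:
Bags: B1 = {c, e}  B2 = {c, d}  B3 = {d, g}  B4 = {g, h}  B5 = {a, h}  B6 = {a, b}  B7 = {b, f}
Tree: B1–B2, B2–B3, B3–B4, B4–B5, B5–B6, B6–B7

Every bag has size at most 2, so the width is 2 − 1 = 1 and tw(G) ≤ 1. Since G has at least one edge (e.g. e–c), it is not an edgeless graph, so tw(G) ≥ 1. Hence tw(G) = 1 exactly.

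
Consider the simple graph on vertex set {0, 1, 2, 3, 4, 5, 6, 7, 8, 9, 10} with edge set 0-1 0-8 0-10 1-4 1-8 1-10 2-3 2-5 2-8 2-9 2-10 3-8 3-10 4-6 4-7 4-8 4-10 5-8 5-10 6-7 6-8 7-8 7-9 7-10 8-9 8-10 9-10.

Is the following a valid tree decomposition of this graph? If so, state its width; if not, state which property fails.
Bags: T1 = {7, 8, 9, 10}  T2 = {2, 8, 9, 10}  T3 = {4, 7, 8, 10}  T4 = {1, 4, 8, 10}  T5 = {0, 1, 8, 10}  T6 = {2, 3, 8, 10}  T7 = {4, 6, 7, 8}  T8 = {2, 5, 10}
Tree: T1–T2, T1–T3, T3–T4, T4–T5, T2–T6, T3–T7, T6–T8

A tree decomposition must satisfy three properties: every vertex lies in some bag; for every edge, both endpoints lie together in some bag; and for every vertex, the bags containing it form a connected subtree. Here edge (8,5) lies in no bag, so the decomposition is invalid.

No — edge (8,5) lies in no bag.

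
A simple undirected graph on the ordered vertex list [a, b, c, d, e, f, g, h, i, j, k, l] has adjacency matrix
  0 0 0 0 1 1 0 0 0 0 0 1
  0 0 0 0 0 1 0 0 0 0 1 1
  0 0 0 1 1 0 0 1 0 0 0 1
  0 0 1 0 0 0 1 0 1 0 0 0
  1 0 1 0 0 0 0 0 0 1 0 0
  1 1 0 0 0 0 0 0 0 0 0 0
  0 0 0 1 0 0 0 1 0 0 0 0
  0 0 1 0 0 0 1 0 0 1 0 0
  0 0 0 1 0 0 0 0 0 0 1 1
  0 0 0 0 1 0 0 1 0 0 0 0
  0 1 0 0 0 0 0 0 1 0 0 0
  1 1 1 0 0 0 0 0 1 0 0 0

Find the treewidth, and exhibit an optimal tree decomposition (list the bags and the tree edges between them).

Treewidth 3.
Bags: B1 = {d, g, h, j}  B2 = {c, d, h, j}  B3 = {c, d, e, j}  B4 = {c, d, e, i}  B5 = {c, e, i, l}  B6 = {a, e, i, l}  B7 = {a, i, k, l}  B8 = {a, b, k, l}  B9 = {a, b, f, k}
Tree: B1–B2, B2–B3, B3–B4, B4–B5, B5–B6, B6–B7, B7–B8, B8–B9

The largest bag has 4 vertices, giving width 3; this decomposition certifies tw(G) ≤ 3. For the lower bound: the 4 vertex sets {g,h,j}, {d}, {c}, {a,e,i,l} are disjoint, each induces a connected subgraph, and every pair is joined by at least one edge of G. Contracting each set to a single vertex therefore yields K_{4} as a minor, and since treewidth is minor-monotone, tw(G) ≥ tw(K_{4}) = 3. The upper and lower bounds meet at 3, so that is the treewidth.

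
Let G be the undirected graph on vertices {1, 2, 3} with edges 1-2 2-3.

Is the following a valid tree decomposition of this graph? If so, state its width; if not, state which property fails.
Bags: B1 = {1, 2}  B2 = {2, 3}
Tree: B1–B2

Yes; width 1.

Checking the three conditions: (i) the bags cover all of {1, 2, 3}; (ii) for each edge, some bag contains both endpoints; (iii) the bags containing any fixed vertex form a subtree. All hold, so the decomposition is valid with width 2 − 1 = 1.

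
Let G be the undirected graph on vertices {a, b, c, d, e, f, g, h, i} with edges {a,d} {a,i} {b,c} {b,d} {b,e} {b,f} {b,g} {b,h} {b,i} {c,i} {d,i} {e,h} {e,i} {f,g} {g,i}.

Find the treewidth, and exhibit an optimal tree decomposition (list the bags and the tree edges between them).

Treewidth 2.
Bags: B1 = {b, g, i}  B2 = {b, e, i}  B3 = {b, d, i}  B4 = {b, e, h}  B5 = {a, d, i}  B6 = {b, f, g}  B7 = {b, c, i}
Tree: B1–B2, B1–B3, B2–B4, B3–B5, B1–B6, B3–B7

The largest bag has 3 vertices, giving width 2; this decomposition certifies tw(G) ≤ 2. For the lower bound, the 3 vertices {a, d, i} are pairwise adjacent, and any tree decomposition puts a clique entirely inside one bag — forcing width ≥ 2. Therefore the treewidth is 2.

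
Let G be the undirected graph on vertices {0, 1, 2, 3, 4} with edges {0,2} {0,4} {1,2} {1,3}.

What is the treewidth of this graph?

A width-1 tree decomposition is:
Bags: B1 = {0, 4}  B2 = {0, 2}  B3 = {1, 2}  B4 = {1, 3}
Tree: B1–B2, B2–B3, B3–B4
Each bag holds 2 vertices, so the decomposition has width 1, which upper-bounds the treewidth. G has an edge, so its treewidth is at least 1. Therefore the treewidth is 1.

1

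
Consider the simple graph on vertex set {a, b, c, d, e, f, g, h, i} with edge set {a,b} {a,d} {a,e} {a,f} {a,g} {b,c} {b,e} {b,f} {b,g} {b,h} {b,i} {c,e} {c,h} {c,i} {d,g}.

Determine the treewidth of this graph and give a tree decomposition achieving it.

Treewidth 2.
Bags: B1 = {a, b, e}  B2 = {a, b, f}  B3 = {a, b, g}  B4 = {b, c, e}  B5 = {a, d, g}  B6 = {b, c, i}  B7 = {b, c, h}
Tree: B1–B2, B1–B3, B1–B4, B3–B5, B4–B6, B4–B7

Every bag has size at most 3, so the width is 3 − 1 = 2 and tw(G) ≤ 2. For the lower bound, the 3 vertices {a, d, g} are pairwise adjacent, and any tree decomposition puts a clique entirely inside one bag — forcing width ≥ 2. Hence tw(G) = 2 exactly.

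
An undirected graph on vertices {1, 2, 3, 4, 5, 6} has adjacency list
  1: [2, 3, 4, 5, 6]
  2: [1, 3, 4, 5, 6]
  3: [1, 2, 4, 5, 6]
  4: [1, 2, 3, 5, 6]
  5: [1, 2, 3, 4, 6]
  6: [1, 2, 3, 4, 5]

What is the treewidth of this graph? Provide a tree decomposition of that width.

With just one bag of size 6, the width is 6 − 1 = 5, so tw(G) ≤ 5. Conversely, {1, 2, 3, 4, 5, 6} is a clique of size 6, and the vertices of any clique must share a bag in every tree decomposition; so some bag has ≥ 6 vertices and tw(G) ≥ 5. The upper and lower bounds meet at 5, so that is the treewidth.

Treewidth 5.
One optimal decomposition is:
Bags: B1 = {1, 2, 3, 4, 5, 6}
Tree: (single bag)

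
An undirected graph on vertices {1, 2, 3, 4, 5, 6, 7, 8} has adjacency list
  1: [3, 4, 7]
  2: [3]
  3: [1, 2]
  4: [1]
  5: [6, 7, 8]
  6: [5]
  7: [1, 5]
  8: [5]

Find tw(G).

1

A width-1 tree decomposition is:
Bags: B1 = {1, 4}  B2 = {1, 7}  B3 = {1, 3}  B4 = {5, 7}  B5 = {5, 8}  B6 = {2, 3}  B7 = {5, 6}
Tree: B1–B2, B2–B3, B2–B4, B4–B5, B3–B6, B5–B7
Every bag has size at most 2, so the width is 2 − 1 = 1 and tw(G) ≤ 1. G has an edge, so its treewidth is at least 1. Therefore the treewidth is 1.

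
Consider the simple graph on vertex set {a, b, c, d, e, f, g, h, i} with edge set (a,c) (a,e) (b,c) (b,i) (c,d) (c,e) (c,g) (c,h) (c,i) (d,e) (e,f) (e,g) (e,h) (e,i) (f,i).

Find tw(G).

2

A width-2 tree decomposition is:
Bags: B1 = {c, e, i}  B2 = {e, f, i}  B3 = {b, c, i}  B4 = {c, d, e}  B5 = {c, e, g}  B6 = {c, e, h}  B7 = {a, c, e}
Tree: B1–B2, B1–B3, B1–B4, B4–B5, B4–B6, B6–B7
The largest bag has 3 vertices, giving width 2; this decomposition certifies tw(G) ≤ 2. Conversely, {c, d, e} is a clique of size 3, and the vertices of any clique must share a bag in every tree decomposition; so some bag has ≥ 3 vertices and tw(G) ≥ 2. Combining the bounds, tw(G) = 2.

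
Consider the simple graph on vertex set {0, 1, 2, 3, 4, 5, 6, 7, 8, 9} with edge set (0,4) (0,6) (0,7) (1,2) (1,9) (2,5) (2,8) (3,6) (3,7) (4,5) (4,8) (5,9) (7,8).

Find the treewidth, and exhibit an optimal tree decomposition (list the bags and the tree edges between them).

Every bag has size at most 3, so the width is 3 − 1 = 2 and tw(G) ≤ 2. The edges 6–3–7–0–6 form a cycle, so G is not a tree and its treewidth is at least 2. Combining the bounds, tw(G) = 2.

Treewidth 2.
Bags: B1 = {0, 3, 6}  B2 = {0, 3, 7}  B3 = {0, 4, 7}  B4 = {4, 7, 8}  B5 = {4, 5, 8}  B6 = {2, 5, 8}  B7 = {2, 5, 9}  B8 = {1, 2, 9}
Tree: B1–B2, B2–B3, B3–B4, B4–B5, B5–B6, B6–B7, B7–B8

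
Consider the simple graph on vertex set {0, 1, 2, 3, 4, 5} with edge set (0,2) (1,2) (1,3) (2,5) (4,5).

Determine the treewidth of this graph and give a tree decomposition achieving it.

Treewidth 1.
Bags: B1 = {0, 2}  B2 = {2, 5}  B3 = {4, 5}  B4 = {1, 2}  B5 = {1, 3}
Tree: B1–B2, B2–B3, B1–B4, B4–B5

The largest bag has 2 vertices, giving width 1; this decomposition certifies tw(G) ≤ 1. G has an edge, so its treewidth is at least 1. Combining the bounds, tw(G) = 1.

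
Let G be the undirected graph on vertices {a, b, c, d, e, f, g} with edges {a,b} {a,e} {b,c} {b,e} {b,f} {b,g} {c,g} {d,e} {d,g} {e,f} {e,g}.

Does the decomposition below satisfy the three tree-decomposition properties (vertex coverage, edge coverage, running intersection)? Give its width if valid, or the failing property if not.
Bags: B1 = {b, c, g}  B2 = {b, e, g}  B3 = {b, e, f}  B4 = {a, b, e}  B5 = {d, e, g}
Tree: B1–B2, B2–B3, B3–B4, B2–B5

Yes; width 2.

Every vertex of G appears in some bag (union = {a, b, c, d, e, f, g}); every edge is covered by a bag; and for each vertex v the set of bags containing v is connected in the bag tree. The decomposition is therefore valid. The largest bag has 3 vertices, so the width is 2.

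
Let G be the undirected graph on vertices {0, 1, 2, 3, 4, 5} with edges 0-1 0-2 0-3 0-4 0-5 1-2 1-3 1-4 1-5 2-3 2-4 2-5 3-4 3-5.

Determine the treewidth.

4

A width-4 tree decomposition is:
Bags: B1 = {0, 1, 2, 3, 4}  B2 = {0, 1, 2, 3, 5}
Tree: B1–B2
Every bag has size at most 5, so the width is 5 − 1 = 4 and tw(G) ≤ 4. On the other hand G contains the 5-clique {0, 1, 2, 3, 4}. A clique must lie in a single bag of any decomposition, so no decomposition can have width below 4. Combining the bounds, tw(G) = 4.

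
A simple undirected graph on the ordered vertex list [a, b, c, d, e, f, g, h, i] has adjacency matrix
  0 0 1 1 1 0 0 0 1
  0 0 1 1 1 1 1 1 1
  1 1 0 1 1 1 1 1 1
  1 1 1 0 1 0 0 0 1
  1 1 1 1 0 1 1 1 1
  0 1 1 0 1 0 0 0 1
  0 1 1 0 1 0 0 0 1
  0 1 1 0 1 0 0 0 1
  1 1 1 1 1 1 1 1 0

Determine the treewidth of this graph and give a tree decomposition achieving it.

Treewidth 4.
Bags: B1 = {b, c, d, e, i}  B2 = {b, c, e, f, i}  B3 = {b, c, e, h, i}  B4 = {b, c, e, g, i}  B5 = {a, c, d, e, i}
Tree: B1–B2, B1–B3, B1–B4, B1–B5

The largest bag has 5 vertices, giving width 4; this decomposition certifies tw(G) ≤ 4. Conversely, {a, c, d, e, i} is a clique of size 5, and the vertices of any clique must share a bag in every tree decomposition; so some bag has ≥ 5 vertices and tw(G) ≥ 4. The upper and lower bounds meet at 4, so that is the treewidth.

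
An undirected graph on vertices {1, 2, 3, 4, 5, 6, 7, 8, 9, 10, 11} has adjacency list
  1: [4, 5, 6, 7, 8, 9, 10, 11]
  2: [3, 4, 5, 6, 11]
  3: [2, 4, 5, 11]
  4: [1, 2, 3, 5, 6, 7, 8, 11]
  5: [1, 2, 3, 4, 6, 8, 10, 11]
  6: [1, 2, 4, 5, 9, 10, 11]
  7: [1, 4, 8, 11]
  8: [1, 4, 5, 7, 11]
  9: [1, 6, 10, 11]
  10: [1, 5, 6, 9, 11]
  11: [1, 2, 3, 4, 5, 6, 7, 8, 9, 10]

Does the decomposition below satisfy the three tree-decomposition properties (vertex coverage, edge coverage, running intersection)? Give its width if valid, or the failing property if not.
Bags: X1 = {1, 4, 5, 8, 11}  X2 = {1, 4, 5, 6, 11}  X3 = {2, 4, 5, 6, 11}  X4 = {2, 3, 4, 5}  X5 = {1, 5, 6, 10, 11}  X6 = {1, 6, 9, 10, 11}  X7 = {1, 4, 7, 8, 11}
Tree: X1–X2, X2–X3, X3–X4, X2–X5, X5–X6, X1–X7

No — edge (11,3) lies in no bag.

A tree decomposition must satisfy three properties: every vertex lies in some bag; for every edge, both endpoints lie together in some bag; and for every vertex, the bags containing it form a connected subtree. Here edge (11,3) lies in no bag, so the decomposition is invalid.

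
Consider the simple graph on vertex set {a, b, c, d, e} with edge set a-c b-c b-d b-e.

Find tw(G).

A width-1 tree decomposition is:
Bags: B1 = {b, d}  B2 = {b, c}  B3 = {a, c}  B4 = {b, e}
Tree: B1–B2, B2–B3, B2–B4
The largest bag has 2 vertices, giving width 1; this decomposition certifies tw(G) ≤ 1. Since G has at least one edge (e.g. b–d), it is not an edgeless graph, so tw(G) ≥ 1. The upper and lower bounds meet at 1, so that is the treewidth.

1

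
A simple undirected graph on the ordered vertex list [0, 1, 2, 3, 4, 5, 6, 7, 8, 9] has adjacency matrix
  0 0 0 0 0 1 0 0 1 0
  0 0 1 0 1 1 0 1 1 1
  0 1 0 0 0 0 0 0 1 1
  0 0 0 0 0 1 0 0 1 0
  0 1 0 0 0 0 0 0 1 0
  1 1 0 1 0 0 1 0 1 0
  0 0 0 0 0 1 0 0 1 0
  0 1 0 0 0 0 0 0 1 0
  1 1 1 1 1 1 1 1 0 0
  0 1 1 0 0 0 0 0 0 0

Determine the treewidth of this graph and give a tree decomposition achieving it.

Treewidth 2.
One optimal decomposition is:
Bags: B1 = {1, 5, 8}  B2 = {3, 5, 8}  B3 = {1, 2, 8}  B4 = {1, 4, 8}  B5 = {1, 2, 9}  B6 = {5, 6, 8}  B7 = {0, 5, 8}  B8 = {1, 7, 8}
Tree: B1–B2, B1–B3, B1–B4, B3–B5, B2–B6, B1–B7, B4–B8

Every bag has size at most 3, so the width is 3 − 1 = 2 and tw(G) ≤ 2. On the other hand G contains the 3-clique {0, 5, 8}. A clique must lie in a single bag of any decomposition, so no decomposition can have width below 2. The upper and lower bounds meet at 2, so that is the treewidth.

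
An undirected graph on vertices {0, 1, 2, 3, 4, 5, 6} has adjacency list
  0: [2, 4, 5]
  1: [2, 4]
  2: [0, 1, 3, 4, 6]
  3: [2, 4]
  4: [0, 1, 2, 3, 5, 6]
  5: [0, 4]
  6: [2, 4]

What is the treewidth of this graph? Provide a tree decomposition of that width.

Treewidth 2.
One such decomposition:
Bags: B1 = {0, 2, 4}  B2 = {0, 4, 5}  B3 = {2, 4, 6}  B4 = {1, 2, 4}  B5 = {2, 3, 4}
Tree: B1–B2, B1–B3, B3–B4, B3–B5

The largest bag has 3 vertices, giving width 2; this decomposition certifies tw(G) ≤ 2. On the other hand G contains the 3-clique {0, 2, 4}. A clique must lie in a single bag of any decomposition, so no decomposition can have width below 2. The upper and lower bounds meet at 2, so that is the treewidth.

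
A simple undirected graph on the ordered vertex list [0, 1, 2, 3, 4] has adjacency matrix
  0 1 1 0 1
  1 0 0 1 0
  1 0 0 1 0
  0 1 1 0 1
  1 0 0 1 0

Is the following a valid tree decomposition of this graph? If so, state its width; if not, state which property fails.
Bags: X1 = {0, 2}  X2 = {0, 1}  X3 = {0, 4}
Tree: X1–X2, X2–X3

No — vertex 3 appears in no bag.

A tree decomposition must satisfy three properties: every vertex lies in some bag; for every edge, both endpoints lie together in some bag; and for every vertex, the bags containing it form a connected subtree. Here vertex 3 appears in no bag, so the decomposition is invalid.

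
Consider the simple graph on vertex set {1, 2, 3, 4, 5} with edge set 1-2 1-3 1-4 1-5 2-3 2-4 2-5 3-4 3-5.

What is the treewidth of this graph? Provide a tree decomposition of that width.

Treewidth 3.
Bags: B1 = {1, 2, 3, 5}  B2 = {1, 2, 3, 4}
Tree: B1–B2

The largest bag has 4 vertices, giving width 3; this decomposition certifies tw(G) ≤ 3. On the other hand G contains the 4-clique {1, 2, 3, 4}. A clique must lie in a single bag of any decomposition, so no decomposition can have width below 3. Combining the bounds, tw(G) = 3.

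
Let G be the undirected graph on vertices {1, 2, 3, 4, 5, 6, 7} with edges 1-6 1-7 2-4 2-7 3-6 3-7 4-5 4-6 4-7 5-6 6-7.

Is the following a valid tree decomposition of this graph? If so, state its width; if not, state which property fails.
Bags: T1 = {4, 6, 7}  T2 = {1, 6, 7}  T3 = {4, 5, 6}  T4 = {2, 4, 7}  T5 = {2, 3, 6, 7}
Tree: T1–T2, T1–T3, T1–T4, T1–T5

No — bags containing vertex 2 are not connected in the tree.

A tree decomposition must satisfy three properties: every vertex lies in some bag; for every edge, both endpoints lie together in some bag; and for every vertex, the bags containing it form a connected subtree. Here bags containing vertex 2 are not connected in the tree, so the decomposition is invalid.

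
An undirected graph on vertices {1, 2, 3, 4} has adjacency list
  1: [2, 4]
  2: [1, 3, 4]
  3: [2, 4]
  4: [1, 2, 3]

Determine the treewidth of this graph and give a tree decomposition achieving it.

Treewidth 2.
One optimal decomposition is:
Bags: B1 = {2, 3, 4}  B2 = {1, 2, 4}
Tree: B1–B2

Each bag holds 3 vertices, so the decomposition has width 2, which upper-bounds the treewidth. For the lower bound, the 3 vertices {1, 2, 4} are pairwise adjacent, and any tree decomposition puts a clique entirely inside one bag — forcing width ≥ 2. Hence tw(G) = 2 exactly.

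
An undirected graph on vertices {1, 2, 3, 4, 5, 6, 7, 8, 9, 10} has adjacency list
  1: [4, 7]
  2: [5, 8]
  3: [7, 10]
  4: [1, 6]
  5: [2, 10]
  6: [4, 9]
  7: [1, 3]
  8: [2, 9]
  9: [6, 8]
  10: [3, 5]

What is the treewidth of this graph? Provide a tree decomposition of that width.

Every bag has size at most 3, so the width is 3 − 1 = 2 and tw(G) ≤ 2. The edges 8–9–6–4–1–7–3–10–5–2–8 form a cycle, so G is not a tree and its treewidth is at least 2. Therefore the treewidth is 2.

Treewidth 2.
One optimal decomposition is:
Bags: B1 = {6, 8, 9}  B2 = {4, 6, 8}  B3 = {1, 4, 8}  B4 = {1, 7, 8}  B5 = {3, 7, 8}  B6 = {3, 8, 10}  B7 = {5, 8, 10}  B8 = {2, 5, 8}
Tree: B1–B2, B2–B3, B3–B4, B4–B5, B5–B6, B6–B7, B7–B8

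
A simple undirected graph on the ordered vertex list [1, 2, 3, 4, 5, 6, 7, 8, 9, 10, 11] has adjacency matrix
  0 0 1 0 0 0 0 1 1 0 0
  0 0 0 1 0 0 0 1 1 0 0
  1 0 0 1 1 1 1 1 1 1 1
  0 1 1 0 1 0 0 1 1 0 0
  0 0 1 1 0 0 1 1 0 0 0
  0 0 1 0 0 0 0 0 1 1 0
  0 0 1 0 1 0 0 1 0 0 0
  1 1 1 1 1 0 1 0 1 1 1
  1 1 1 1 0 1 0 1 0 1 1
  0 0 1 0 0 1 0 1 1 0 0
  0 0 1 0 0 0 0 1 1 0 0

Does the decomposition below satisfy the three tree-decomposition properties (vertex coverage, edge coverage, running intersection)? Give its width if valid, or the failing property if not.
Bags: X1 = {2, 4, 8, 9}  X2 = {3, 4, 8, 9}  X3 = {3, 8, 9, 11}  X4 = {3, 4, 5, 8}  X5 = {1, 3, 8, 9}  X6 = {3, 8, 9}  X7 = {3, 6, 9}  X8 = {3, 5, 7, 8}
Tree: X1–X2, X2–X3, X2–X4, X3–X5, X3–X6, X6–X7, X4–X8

A tree decomposition must satisfy three properties: every vertex lies in some bag; for every edge, both endpoints lie together in some bag; and for every vertex, the bags containing it form a connected subtree. Here vertex 10 appears in no bag, so the decomposition is invalid.

No — vertex 10 appears in no bag.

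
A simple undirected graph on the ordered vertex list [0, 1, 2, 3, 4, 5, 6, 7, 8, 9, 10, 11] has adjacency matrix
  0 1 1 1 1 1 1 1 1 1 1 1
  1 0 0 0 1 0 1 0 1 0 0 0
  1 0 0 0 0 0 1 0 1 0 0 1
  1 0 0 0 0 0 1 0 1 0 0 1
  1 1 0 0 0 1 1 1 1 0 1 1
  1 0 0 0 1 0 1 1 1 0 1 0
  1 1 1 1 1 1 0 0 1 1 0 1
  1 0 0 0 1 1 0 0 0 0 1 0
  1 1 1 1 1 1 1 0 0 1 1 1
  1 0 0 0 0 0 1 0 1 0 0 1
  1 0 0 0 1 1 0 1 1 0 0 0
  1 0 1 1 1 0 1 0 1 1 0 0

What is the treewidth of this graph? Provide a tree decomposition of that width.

Treewidth 4.
One such decomposition:
Bags: B1 = {0, 4, 5, 6, 8}  B2 = {0, 4, 6, 8, 11}  B3 = {0, 1, 4, 6, 8}  B4 = {0, 6, 8, 9, 11}  B5 = {0, 4, 5, 8, 10}  B6 = {0, 3, 6, 8, 11}  B7 = {0, 4, 5, 7, 10}  B8 = {0, 2, 6, 8, 11}
Tree: B1–B2, B2–B3, B2–B4, B1–B5, B2–B6, B5–B7, B6–B8

Each bag holds 5 vertices, so the decomposition has width 4, which upper-bounds the treewidth. Conversely, {0, 4, 5, 8, 10} is a clique of size 5, and the vertices of any clique must share a bag in every tree decomposition; so some bag has ≥ 5 vertices and tw(G) ≥ 4. The upper and lower bounds meet at 4, so that is the treewidth.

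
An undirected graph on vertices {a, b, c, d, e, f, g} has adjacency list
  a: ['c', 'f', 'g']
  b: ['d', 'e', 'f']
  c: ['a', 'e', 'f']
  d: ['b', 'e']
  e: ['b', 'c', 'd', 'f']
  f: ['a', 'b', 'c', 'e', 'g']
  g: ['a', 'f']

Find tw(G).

2

A width-2 tree decomposition is:
Bags: B1 = {a, c, f}  B2 = {a, f, g}  B3 = {c, e, f}  B4 = {b, e, f}  B5 = {b, d, e}
Tree: B1–B2, B1–B3, B3–B4, B4–B5
Each bag holds 3 vertices, so the decomposition has width 2, which upper-bounds the treewidth. Conversely, {b, d, e} is a clique of size 3, and the vertices of any clique must share a bag in every tree decomposition; so some bag has ≥ 3 vertices and tw(G) ≥ 2. The upper and lower bounds meet at 2, so that is the treewidth.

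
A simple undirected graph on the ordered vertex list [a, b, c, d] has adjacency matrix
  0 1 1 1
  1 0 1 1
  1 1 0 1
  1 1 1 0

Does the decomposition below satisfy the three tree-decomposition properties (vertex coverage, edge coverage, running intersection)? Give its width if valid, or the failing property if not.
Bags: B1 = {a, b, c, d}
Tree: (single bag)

Yes; width 3.

Every vertex of G appears in some bag (union = {a, b, c, d}); every edge is covered by a bag; and for each vertex v the set of bags containing v is connected in the bag tree. The decomposition is therefore valid. The largest bag has 4 vertices, so the width is 3.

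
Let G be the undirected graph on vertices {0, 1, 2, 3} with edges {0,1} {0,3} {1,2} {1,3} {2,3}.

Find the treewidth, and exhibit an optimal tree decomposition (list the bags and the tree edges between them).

Treewidth 2.
One such decomposition:
Bags: B1 = {0, 1, 3}  B2 = {1, 2, 3}
Tree: B1–B2

Each bag holds 3 vertices, so the decomposition has width 2, which upper-bounds the treewidth. On the other hand G contains the 3-clique {0, 1, 3}. A clique must lie in a single bag of any decomposition, so no decomposition can have width below 2. Hence tw(G) = 2 exactly.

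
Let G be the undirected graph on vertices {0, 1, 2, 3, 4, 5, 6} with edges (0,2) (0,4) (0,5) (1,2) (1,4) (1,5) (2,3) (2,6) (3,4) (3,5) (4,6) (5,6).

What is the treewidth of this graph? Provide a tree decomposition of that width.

Treewidth 3.
One such decomposition:
Bags: B1 = {0, 2, 4, 5}  B2 = {2, 4, 5, 6}  B3 = {2, 3, 4, 5}  B4 = {1, 2, 4, 5}
Tree: B1–B2, B2–B3, B3–B4

Each bag holds 4 vertices, so the decomposition has width 3, which upper-bounds the treewidth. For the lower bound: the 4 vertex sets {0,5}, {4,6}, {2}, {3} are disjoint, each induces a connected subgraph, and every pair is joined by at least one edge of G. Contracting each set to a single vertex therefore yields K_{4} as a minor, and since treewidth is minor-monotone, tw(G) ≥ tw(K_{4}) = 3. Combining the bounds, tw(G) = 3.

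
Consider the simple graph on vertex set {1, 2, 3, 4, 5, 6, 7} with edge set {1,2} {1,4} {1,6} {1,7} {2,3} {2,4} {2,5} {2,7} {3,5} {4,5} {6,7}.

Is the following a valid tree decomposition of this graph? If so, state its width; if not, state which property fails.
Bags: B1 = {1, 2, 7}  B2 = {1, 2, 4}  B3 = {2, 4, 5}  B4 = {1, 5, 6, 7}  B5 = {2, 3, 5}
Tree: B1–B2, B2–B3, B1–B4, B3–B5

No — bags containing vertex 5 are not connected in the tree.

A tree decomposition must satisfy three properties: every vertex lies in some bag; for every edge, both endpoints lie together in some bag; and for every vertex, the bags containing it form a connected subtree. Here bags containing vertex 5 are not connected in the tree, so the decomposition is invalid.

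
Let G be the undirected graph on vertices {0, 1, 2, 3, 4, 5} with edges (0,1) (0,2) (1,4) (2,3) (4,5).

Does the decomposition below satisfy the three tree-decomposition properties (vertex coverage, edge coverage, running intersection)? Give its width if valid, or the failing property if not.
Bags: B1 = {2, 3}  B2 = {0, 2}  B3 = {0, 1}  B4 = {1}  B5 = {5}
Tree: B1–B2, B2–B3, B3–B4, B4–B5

No — vertex 4 appears in no bag.

A tree decomposition must satisfy three properties: every vertex lies in some bag; for every edge, both endpoints lie together in some bag; and for every vertex, the bags containing it form a connected subtree. Here vertex 4 appears in no bag, so the decomposition is invalid.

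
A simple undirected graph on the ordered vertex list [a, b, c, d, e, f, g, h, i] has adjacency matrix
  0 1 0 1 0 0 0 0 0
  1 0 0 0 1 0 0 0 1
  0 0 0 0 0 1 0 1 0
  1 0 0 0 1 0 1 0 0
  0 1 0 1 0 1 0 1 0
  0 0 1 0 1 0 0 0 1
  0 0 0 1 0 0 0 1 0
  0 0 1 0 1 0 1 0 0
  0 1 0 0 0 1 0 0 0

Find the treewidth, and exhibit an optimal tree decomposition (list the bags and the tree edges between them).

Treewidth 3.
One such decomposition:
Bags: B1 = {c, d, g, h}  B2 = {c, d, e, h}  B3 = {c, d, e, f}  B4 = {a, d, e, f}  B5 = {a, b, e, f}  B6 = {a, b, f, i}
Tree: B1–B2, B2–B3, B3–B4, B4–B5, B5–B6

The largest bag has 4 vertices, giving width 3; this decomposition certifies tw(G) ≤ 3. For the lower bound: the 4 vertex sets {c,g,h}, {d}, {e}, {a,b,f,i} are disjoint, each induces a connected subgraph, and every pair is joined by at least one edge of G. Contracting each set to a single vertex therefore yields K_{4} as a minor, and since treewidth is minor-monotone, tw(G) ≥ tw(K_{4}) = 3. Combining the bounds, tw(G) = 3.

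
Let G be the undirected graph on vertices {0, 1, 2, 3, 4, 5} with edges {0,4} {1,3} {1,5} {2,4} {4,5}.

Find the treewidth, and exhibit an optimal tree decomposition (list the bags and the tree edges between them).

Each bag holds 2 vertices, so the decomposition has width 1, which upper-bounds the treewidth. Since G has at least one edge (e.g. 5–1), it is not an edgeless graph, so tw(G) ≥ 1. Combining the bounds, tw(G) = 1.

Treewidth 1.
One such decomposition:
Bags: B1 = {1, 5}  B2 = {4, 5}  B3 = {2, 4}  B4 = {0, 4}  B5 = {1, 3}
Tree: B1–B2, B2–B3, B2–B4, B1–B5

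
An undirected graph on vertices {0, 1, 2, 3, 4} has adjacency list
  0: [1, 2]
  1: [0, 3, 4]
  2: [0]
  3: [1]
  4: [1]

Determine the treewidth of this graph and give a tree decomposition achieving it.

Treewidth 1.
One optimal decomposition is:
Bags: B1 = {1, 4}  B2 = {1, 3}  B3 = {0, 1}  B4 = {0, 2}
Tree: B1–B2, B2–B3, B3–B4

The largest bag has 2 vertices, giving width 1; this decomposition certifies tw(G) ≤ 1. Any graph with an edge has treewidth ≥ 1, and G has the edge 1–4. Combining the bounds, tw(G) = 1.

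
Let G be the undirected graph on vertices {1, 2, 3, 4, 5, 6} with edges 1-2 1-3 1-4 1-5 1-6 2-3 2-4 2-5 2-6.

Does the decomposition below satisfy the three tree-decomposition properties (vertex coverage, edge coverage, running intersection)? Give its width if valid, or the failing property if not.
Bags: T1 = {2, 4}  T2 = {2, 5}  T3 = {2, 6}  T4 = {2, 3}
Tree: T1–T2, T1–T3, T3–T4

No — vertex 1 appears in no bag.

A tree decomposition must satisfy three properties: every vertex lies in some bag; for every edge, both endpoints lie together in some bag; and for every vertex, the bags containing it form a connected subtree. Here vertex 1 appears in no bag, so the decomposition is invalid.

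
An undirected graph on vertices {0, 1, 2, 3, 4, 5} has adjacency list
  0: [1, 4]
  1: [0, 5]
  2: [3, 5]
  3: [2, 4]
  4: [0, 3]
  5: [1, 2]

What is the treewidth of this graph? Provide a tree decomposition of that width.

The largest bag has 3 vertices, giving width 2; this decomposition certifies tw(G) ≤ 2. The edges 5–1–0–4–3–2–5 form a cycle, so G is not a tree and its treewidth is at least 2. Hence tw(G) = 2 exactly.

Treewidth 2.
One such decomposition:
Bags: B1 = {0, 1, 5}  B2 = {0, 4, 5}  B3 = {3, 4, 5}  B4 = {2, 3, 5}
Tree: B1–B2, B2–B3, B3–B4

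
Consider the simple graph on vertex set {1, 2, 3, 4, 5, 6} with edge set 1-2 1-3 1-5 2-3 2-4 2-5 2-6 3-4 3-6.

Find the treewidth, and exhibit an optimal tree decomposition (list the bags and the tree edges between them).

Treewidth 2.
One optimal decomposition is:
Bags: B1 = {2, 3, 6}  B2 = {1, 2, 3}  B3 = {2, 3, 4}  B4 = {1, 2, 5}
Tree: B1–B2, B2–B3, B2–B4

The largest bag has 3 vertices, giving width 2; this decomposition certifies tw(G) ≤ 2. On the other hand G contains the 3-clique {1, 2, 3}. A clique must lie in a single bag of any decomposition, so no decomposition can have width below 2. Therefore the treewidth is 2.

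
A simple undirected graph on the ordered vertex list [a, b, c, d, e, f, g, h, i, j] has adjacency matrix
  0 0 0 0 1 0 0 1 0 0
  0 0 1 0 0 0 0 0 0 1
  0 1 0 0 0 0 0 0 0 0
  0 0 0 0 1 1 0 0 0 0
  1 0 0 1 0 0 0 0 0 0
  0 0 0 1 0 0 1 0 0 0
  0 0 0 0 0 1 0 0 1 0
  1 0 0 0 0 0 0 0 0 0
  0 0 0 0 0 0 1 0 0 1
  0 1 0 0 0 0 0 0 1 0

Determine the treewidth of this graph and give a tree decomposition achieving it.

Every bag has size at most 2, so the width is 2 − 1 = 1 and tw(G) ≤ 1. G has an edge, so its treewidth is at least 1. The upper and lower bounds meet at 1, so that is the treewidth.

Treewidth 1.
One such decomposition:
Bags: B1 = {a, h}  B2 = {a, e}  B3 = {d, e}  B4 = {d, f}  B5 = {f, g}  B6 = {g, i}  B7 = {i, j}  B8 = {b, j}  B9 = {b, c}
Tree: B1–B2, B2–B3, B3–B4, B4–B5, B5–B6, B6–B7, B7–B8, B8–B9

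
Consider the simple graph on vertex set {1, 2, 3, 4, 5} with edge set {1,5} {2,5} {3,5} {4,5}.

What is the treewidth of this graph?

A width-1 tree decomposition is:
Bags: B1 = {2, 5}  B2 = {4, 5}  B3 = {3, 5}  B4 = {1, 5}
Tree: B1–B2, B1–B3, B2–B4
The largest bag has 2 vertices, giving width 1; this decomposition certifies tw(G) ≤ 1. Any graph with an edge has treewidth ≥ 1, and G has the edge 2–5. Combining the bounds, tw(G) = 1.

1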